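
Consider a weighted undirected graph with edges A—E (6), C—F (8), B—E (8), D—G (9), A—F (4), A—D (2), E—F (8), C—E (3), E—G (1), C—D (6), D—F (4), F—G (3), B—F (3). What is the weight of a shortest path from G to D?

Checking several routes:
G→F→D: 3 + 4 = 7
G→E→C→D: 1 + 3 + 6 = 10
G→D: 9
G→F→A→D: 3 + 4 + 2 = 9
G→E→A→D: 1 + 6 + 2 = 9
The minimum is 7.

7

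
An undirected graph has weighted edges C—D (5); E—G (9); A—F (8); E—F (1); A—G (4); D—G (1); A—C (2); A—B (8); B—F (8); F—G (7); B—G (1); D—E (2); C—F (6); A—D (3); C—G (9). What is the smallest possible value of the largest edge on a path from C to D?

3

Some routes from C to D:
C -> A -> G -> D: max(2, 4, 1) = 4
C -> A -> G -> F -> E -> D: max(2, 4, 7, 1, 2) = 7
C -> F -> E -> D: max(6, 1, 2) = 6
C -> A -> D: max(2, 3) = 3
C -> D: max(5) = 5
Best route has worst link 3.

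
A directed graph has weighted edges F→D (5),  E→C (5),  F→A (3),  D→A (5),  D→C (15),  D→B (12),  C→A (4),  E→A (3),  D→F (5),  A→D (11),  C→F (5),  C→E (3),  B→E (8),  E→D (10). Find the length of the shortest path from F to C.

20

Paths from F to C:
F -> A -> D -> C: 3 + 11 + 15 = 29
F -> A -> D -> B -> E -> C: 3 + 11 + 12 + 8 + 5 = 39
F -> D -> C: 5 + 15 = 20
F -> D -> B -> E -> C: 5 + 12 + 8 + 5 = 30
Best route has total 20.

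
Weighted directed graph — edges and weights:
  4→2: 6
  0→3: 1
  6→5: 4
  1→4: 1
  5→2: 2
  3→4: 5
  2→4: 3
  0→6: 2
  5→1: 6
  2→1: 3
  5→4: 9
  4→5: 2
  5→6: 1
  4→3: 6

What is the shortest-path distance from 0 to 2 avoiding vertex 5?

Routes from 0 to 2 avoiding 5:
0 -> 3 -> 4 -> 2: 1 + 5 + 6 = 12
Shortest: 12.

12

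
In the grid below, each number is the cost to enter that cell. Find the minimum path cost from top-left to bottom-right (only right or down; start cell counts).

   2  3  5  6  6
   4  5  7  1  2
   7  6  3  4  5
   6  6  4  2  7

30

Cheapest: r0c0 → r0c1 → r0c2 → r0c3 → r1c3 → r2c3 → r3c3 → r3c4
  2 + 3 + 5 + 6 + 1 + 4 + 2 + 7 = 30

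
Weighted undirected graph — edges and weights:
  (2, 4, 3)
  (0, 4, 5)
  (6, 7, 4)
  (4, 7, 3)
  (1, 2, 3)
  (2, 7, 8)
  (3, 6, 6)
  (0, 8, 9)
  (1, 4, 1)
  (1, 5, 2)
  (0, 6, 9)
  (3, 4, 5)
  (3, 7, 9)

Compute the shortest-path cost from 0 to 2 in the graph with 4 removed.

21

Candidate routes:
0 - 6 - 3 - 7 - 2: 9 + 6 + 9 + 8 = 32
0 - 6 - 7 - 2: 9 + 4 + 8 = 21
The minimum is 21.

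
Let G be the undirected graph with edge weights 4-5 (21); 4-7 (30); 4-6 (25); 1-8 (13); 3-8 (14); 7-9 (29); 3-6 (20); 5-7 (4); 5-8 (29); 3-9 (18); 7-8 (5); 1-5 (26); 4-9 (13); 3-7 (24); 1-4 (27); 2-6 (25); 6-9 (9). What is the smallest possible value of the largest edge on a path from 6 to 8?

Checking several routes:
6 - 3 - 7 - 8: max(20, 24, 5) = 24
6 - 3 - 9 - 4 - 5 - 7 - 8: max(20, 18, 13, 21, 4, 5) = 21
6 - 9 - 3 - 8: max(9, 18, 14) = 18
6 - 9 - 4 - 5 - 7 - 8: max(9, 13, 21, 4, 5) = 21
6 - 3 - 8: max(20, 14) = 20
The minimum achievable maximum is 18.

18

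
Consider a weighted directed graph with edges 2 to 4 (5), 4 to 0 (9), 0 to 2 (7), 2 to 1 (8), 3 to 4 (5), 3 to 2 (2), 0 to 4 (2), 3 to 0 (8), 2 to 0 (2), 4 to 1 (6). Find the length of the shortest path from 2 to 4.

Candidate routes:
2-0-4: 2 + 2 = 4
2-4: 5
The minimum is 4.

4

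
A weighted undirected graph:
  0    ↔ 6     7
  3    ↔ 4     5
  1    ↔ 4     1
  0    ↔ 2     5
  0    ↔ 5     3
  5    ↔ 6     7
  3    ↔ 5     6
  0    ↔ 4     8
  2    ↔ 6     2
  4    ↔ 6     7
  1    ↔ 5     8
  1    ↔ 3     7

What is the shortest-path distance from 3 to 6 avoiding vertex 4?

Checking several routes:
3→5→0→2→6: 6 + 3 + 5 + 2 = 16
3→1→5→6: 7 + 8 + 7 = 22
3→1→5→0→6: 7 + 8 + 3 + 7 = 25
3→5→6: 6 + 7 = 13
3→5→0→6: 6 + 3 + 7 = 16
Shortest: 13.

13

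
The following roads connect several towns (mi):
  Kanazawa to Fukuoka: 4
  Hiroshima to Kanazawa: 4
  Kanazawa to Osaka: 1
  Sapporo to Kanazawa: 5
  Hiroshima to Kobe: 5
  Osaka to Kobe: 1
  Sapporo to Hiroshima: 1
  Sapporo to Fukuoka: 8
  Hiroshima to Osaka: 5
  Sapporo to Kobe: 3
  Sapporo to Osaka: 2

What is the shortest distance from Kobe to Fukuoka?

6

Some routes from Kobe to Fukuoka:
Kobe→Sapporo→Fukuoka: 3 + 8 = 11
Kobe→Sapporo→Osaka→Kanazawa→Fukuoka: 3 + 2 + 1 + 4 = 10
Kobe→Osaka→Kanazawa→Fukuoka: 1 + 1 + 4 = 6
Best route has total 6 mi.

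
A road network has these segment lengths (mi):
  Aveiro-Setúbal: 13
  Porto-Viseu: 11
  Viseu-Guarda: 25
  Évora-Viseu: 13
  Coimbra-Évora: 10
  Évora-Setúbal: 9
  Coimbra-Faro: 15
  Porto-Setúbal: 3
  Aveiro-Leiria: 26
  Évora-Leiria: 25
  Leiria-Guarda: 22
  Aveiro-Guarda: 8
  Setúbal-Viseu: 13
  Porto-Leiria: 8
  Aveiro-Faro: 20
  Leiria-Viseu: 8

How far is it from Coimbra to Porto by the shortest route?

22

Checking several routes:
Coimbra→Évora→Setúbal→Porto: 10 + 9 + 3 = 22
Coimbra→Évora→Viseu→Porto: 10 + 13 + 11 = 34
Coimbra→Évora→Viseu→Setúbal→Porto: 10 + 13 + 13 + 3 = 39
Coimbra→Évora→Leiria→Porto: 10 + 25 + 8 = 43
Coimbra→Évora→Viseu→Leiria→Porto: 10 + 13 + 8 + 8 = 39
The minimum is 22 mi.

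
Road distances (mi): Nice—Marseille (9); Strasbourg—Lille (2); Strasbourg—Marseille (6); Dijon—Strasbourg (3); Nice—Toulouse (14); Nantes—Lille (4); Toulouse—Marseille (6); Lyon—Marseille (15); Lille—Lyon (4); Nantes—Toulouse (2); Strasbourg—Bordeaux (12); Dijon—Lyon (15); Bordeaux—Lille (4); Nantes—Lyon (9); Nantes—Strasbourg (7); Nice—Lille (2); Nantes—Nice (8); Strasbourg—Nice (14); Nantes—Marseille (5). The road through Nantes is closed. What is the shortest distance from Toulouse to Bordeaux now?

A few of the Toulouse→Bordeaux routes:
Toulouse -> Marseille -> Lyon -> Lille -> Bordeaux: 6 + 15 + 4 + 4 = 29
Toulouse -> Nice -> Lille -> Strasbourg -> Bordeaux: 14 + 2 + 2 + 12 = 30
Toulouse -> Nice -> Lille -> Bordeaux: 14 + 2 + 4 = 20
Toulouse -> Marseille -> Strasbourg -> Bordeaux: 6 + 6 + 12 = 24
Toulouse -> Marseille -> Nice -> Lille -> Bordeaux: 6 + 9 + 2 + 4 = 21
Toulouse -> Marseille -> Strasbourg -> Lille -> Bordeaux: 6 + 6 + 2 + 4 = 18
Shortest: 18 mi.

18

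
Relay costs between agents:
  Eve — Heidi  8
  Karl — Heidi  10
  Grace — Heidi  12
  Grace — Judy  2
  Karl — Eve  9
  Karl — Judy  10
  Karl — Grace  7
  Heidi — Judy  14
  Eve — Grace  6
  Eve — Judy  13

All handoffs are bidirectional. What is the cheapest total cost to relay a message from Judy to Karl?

9

Some routes from Judy to Karl:
Judy→Grace→Eve→Karl: 2 + 6 + 9 = 17
Judy→Karl: 10
Judy→Grace→Karl: 2 + 7 = 9
Judy→Grace→Heidi→Karl: 2 + 12 + 10 = 24
Judy→Eve→Karl: 13 + 9 = 22
Best route has total 9.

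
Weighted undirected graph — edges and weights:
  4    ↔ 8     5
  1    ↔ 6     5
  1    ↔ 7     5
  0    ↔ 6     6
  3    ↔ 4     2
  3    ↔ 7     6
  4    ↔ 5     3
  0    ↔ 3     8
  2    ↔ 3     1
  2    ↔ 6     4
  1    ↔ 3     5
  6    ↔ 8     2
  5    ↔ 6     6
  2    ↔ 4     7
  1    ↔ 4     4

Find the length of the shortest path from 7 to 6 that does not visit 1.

A few of the 7→6 routes:
7→3→4→5→6: 6 + 2 + 3 + 6 = 17
7→3→2→6: 6 + 1 + 4 = 11
7→3→4→8→6: 6 + 2 + 5 + 2 = 15
7→3→4→2→6: 6 + 2 + 7 + 4 = 19
The minimum is 11.

11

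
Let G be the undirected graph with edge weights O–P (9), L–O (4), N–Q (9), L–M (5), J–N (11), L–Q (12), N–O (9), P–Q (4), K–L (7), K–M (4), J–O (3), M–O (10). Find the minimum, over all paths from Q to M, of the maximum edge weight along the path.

A few of the Q→M routes:
Q→P→O→L→K→M: max(4, 9, 4, 7, 4) = 9
Q→N→O→L→M: max(9, 9, 4, 5) = 9
Q→P→O→L→M: max(4, 9, 4, 5) = 9
Smallest bottleneck: 9.

9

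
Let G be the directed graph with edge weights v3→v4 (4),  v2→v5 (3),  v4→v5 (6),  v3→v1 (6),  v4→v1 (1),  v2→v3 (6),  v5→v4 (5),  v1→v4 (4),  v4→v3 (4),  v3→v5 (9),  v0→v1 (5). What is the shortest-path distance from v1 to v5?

10

Paths from v1 to v5:
v1 - v4 - v5: 4 + 6 = 10
v1 - v4 - v3 - v5: 4 + 4 + 9 = 17
Shortest: 10.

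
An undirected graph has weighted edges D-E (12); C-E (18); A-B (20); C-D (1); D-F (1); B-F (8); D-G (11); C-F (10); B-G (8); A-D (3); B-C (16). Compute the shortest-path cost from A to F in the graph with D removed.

Paths from A to F avoiding D:
A -> B -> C -> F: 20 + 16 + 10 = 46
A -> B -> F: 20 + 8 = 28
The minimum is 28.

28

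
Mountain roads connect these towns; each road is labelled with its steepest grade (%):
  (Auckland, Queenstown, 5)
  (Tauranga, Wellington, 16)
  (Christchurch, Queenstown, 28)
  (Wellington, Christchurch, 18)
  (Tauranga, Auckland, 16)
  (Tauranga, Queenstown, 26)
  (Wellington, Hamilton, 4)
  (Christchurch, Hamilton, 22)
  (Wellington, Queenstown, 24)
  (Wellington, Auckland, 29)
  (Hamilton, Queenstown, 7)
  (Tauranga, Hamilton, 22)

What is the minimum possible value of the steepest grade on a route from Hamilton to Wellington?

Checking several routes:
Hamilton → Christchurch → Wellington: max(22, 18) = 22
Hamilton → Tauranga → Auckland → Queenstown → Wellington: max(22, 16, 5, 24) = 24
Hamilton → Queenstown → Wellington: max(7, 24) = 24
Hamilton → Queenstown → Auckland → Tauranga → Wellington: max(7, 5, 16, 16) = 16
Hamilton → Wellington: max(4) = 4
Hamilton → Tauranga → Wellington: max(22, 16) = 22
Best route has worst link 4%.

4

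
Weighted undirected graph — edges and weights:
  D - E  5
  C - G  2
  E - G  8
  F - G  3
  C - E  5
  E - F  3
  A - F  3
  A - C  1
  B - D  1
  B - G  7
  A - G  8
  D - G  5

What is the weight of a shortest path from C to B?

8

A few of the C→B routes:
C -> A -> F -> E -> D -> B: 1 + 3 + 3 + 5 + 1 = 13
C -> E -> D -> B: 5 + 5 + 1 = 11
C -> G -> B: 2 + 7 = 9
C -> G -> D -> B: 2 + 5 + 1 = 8
The minimum is 8.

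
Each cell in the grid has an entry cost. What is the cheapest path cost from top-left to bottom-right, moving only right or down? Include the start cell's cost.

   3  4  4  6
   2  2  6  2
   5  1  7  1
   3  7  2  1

Take [0,0]→[1,0]→[1,1]→[1,2]→[1,3]→[2,3]→[3,3] for a total of 3 + 2 + 2 + 6 + 2 + 1 + 1 = 17.
(Top row then right column would cost 21.)

17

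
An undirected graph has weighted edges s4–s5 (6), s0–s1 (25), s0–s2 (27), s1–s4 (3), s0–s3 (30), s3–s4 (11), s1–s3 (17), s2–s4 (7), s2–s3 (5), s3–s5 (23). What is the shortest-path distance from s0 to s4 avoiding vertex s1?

Candidate routes:
s0 -> s2 -> s4: 27 + 7 = 34
s0 -> s2 -> s3 -> s4: 27 + 5 + 11 = 43
s0 -> s3 -> s4: 30 + 11 = 41
s0 -> s3 -> s2 -> s4: 30 + 5 + 7 = 42
s0 -> s3 -> s5 -> s4: 30 + 23 + 6 = 59
s0 -> s2 -> s3 -> s5 -> s4: 27 + 5 + 23 + 6 = 61
The minimum is 34.

34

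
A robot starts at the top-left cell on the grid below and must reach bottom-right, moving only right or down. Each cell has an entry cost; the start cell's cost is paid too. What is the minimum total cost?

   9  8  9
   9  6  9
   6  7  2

32

One optimal route is (0,0) (0,1) (1,1) (2,1) (2,2).
Its cost is 9 + 8 + 6 + 7 + 2 = 32.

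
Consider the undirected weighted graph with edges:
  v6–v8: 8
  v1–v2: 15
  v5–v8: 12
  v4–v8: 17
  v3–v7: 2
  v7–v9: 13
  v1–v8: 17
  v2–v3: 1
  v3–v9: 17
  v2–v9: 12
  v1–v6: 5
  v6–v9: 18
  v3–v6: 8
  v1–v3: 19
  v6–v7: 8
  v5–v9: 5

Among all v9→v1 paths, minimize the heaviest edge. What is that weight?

A few of the v9→v1 routes:
v9→v5→v8→v6→v1: max(5, 12, 8, 5) = 12
v9→v2→v3→v6→v1: max(12, 1, 8, 5) = 12
v9→v7→v6→v1: max(13, 8, 5) = 13
v9→v2→v3→v7→v6→v1: max(12, 1, 2, 8, 5) = 12
Smallest bottleneck: 12.

12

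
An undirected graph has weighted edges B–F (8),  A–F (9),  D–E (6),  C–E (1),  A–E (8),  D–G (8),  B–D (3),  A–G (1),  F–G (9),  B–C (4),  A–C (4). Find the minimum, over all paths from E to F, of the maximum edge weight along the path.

Some routes from E to F:
E-D-G-A-C-B-F: max(6, 8, 1, 4, 4, 8) = 8
E-C-B-F: max(1, 4, 8) = 8
E-D-B-F: max(6, 3, 8) = 8
E-C-A-G-D-B-F: max(1, 4, 1, 8, 3, 8) = 8
Smallest bottleneck: 8.

8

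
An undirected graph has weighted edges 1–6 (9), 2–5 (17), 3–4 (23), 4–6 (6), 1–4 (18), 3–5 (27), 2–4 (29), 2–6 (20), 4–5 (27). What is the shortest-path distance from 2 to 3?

Comparing a few candidate routes:
2 - 6 - 1 - 4 - 3: 20 + 9 + 18 + 23 = 70
2 - 6 - 4 - 5 - 3: 20 + 6 + 27 + 27 = 80
2 - 6 - 4 - 3: 20 + 6 + 23 = 49
2 - 5 - 4 - 3: 17 + 27 + 23 = 67
2 - 4 - 3: 29 + 23 = 52
2 - 5 - 3: 17 + 27 = 44
Best route has total 44.

44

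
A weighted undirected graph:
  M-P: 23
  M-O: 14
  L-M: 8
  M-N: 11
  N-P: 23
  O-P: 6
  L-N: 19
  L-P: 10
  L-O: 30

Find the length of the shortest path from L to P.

10

A few of the L→P routes:
L→O→P: 30 + 6 = 36
L→M→P: 8 + 23 = 31
L→P: 10
L→M→O→P: 8 + 14 + 6 = 28
The minimum is 10.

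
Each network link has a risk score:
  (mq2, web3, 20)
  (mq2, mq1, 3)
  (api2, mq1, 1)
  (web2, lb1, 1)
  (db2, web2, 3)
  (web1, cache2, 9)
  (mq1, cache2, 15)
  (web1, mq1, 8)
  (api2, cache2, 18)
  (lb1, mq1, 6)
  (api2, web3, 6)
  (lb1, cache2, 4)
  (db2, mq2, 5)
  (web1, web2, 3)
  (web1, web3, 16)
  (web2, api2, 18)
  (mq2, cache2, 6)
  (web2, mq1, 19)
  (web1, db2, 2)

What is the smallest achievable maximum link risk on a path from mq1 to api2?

1

Comparing a few candidate routes:
mq1→mq2→cache2→lb1→web2→web1→web3→api2: max(3, 6, 4, 1, 3, 16, 6) = 16
mq1→mq2→db2→web2→lb1→cache2→web1→web3→api2: max(3, 5, 3, 1, 4, 9, 16, 6) = 16
mq1→mq2→db2→web1→web3→api2: max(3, 5, 2, 16, 6) = 16
mq1→api2: max(1) = 1
mq1→mq2→db2→web2→web1→web3→api2: max(3, 5, 3, 3, 16, 6) = 16
Smallest bottleneck: 1.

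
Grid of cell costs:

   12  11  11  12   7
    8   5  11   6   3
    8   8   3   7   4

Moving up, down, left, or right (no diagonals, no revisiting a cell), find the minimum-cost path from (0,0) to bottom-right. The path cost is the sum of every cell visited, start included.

47

Path [0,0]→[1,0]→[1,1]→[2,1]→[2,2]→[2,3]→[2,4]: 12 + 8 + 5 + 8 + 3 + 7 + 4 = 47.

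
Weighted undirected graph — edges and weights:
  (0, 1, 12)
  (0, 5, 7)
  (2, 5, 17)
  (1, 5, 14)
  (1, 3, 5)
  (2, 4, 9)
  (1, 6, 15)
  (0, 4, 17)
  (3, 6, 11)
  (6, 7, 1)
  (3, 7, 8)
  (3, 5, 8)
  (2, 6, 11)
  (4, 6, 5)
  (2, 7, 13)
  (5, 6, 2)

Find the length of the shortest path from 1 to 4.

19

Some routes from 1 to 4:
1→3→5→6→4: 5 + 8 + 2 + 5 = 20
1→6→4: 15 + 5 = 20
1→3→7→6→4: 5 + 8 + 1 + 5 = 19
Best route has total 19.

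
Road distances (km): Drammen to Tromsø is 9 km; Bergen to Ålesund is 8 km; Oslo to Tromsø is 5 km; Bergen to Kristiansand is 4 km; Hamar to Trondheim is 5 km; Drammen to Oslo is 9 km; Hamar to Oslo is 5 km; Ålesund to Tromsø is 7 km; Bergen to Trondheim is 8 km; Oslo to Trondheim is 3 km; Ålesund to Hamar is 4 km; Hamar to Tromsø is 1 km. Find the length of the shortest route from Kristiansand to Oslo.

A few of the Kristiansand→Oslo routes:
Kristiansand - Bergen - Trondheim - Hamar - Oslo: 4 + 8 + 5 + 5 = 22
Kristiansand - Bergen - Trondheim - Hamar - Tromsø - Oslo: 4 + 8 + 5 + 1 + 5 = 23
Kristiansand - Bergen - Ålesund - Hamar - Trondheim - Oslo: 4 + 8 + 4 + 5 + 3 = 24
Kristiansand - Bergen - Ålesund - Hamar - Tromsø - Oslo: 4 + 8 + 4 + 1 + 5 = 22
Kristiansand - Bergen - Ålesund - Hamar - Oslo: 4 + 8 + 4 + 5 = 21
Kristiansand - Bergen - Trondheim - Oslo: 4 + 8 + 3 = 15
Best route has total 15 km.

15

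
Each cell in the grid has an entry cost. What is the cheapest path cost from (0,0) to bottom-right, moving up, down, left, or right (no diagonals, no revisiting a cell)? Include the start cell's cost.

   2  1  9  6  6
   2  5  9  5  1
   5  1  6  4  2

21

Best path: r0c0 r0c1 r1c1 r2c1 r2c2 r2c3 r2c4
Cost: 2 + 1 + 5 + 1 + 6 + 4 + 2 = 21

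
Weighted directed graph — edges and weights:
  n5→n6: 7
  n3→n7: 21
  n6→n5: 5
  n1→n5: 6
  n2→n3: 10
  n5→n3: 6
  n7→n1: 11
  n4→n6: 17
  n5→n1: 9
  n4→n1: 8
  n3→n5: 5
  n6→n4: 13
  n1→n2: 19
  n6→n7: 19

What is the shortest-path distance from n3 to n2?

33

Paths from n3 to n2:
n3 → n5 → n6 → n7 → n1 → n2: 5 + 7 + 19 + 11 + 19 = 61
n3 → n7 → n1 → n2: 21 + 11 + 19 = 51
n3 → n5 → n6 → n4 → n1 → n2: 5 + 7 + 13 + 8 + 19 = 52
n3 → n5 → n1 → n2: 5 + 9 + 19 = 33
Shortest: 33.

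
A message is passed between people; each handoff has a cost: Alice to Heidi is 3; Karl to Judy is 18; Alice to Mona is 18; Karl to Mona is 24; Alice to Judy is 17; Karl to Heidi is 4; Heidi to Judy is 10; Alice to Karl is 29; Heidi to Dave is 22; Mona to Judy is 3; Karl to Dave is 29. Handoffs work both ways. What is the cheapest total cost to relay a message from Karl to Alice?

7

A few of the Karl→Alice routes:
Karl → Heidi → Judy → Alice: 4 + 10 + 17 = 31
Karl → Judy → Heidi → Alice: 18 + 10 + 3 = 31
Karl → Heidi → Judy → Mona → Alice: 4 + 10 + 3 + 18 = 35
Karl → Alice: 29
Karl → Heidi → Alice: 4 + 3 = 7
Karl → Judy → Alice: 18 + 17 = 35
The minimum is 7.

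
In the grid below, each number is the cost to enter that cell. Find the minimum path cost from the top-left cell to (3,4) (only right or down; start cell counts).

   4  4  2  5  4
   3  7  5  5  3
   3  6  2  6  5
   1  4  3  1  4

23

Path [0,0] [1,0] [2,0] [3,0] [3,1] [3,2] [3,3] [3,4]: 4 + 3 + 3 + 1 + 4 + 3 + 1 + 4 = 23.
For comparison, the top-then-right route costs 31.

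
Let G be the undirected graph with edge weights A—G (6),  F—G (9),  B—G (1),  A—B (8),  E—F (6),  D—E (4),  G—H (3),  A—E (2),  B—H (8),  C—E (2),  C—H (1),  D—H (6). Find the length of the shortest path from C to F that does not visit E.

13

Paths from C to F avoiding E:
C → H → B → A → G → F: 1 + 8 + 8 + 6 + 9 = 32
C → H → B → G → F: 1 + 8 + 1 + 9 = 19
C → H → G → F: 1 + 3 + 9 = 13
The minimum is 13.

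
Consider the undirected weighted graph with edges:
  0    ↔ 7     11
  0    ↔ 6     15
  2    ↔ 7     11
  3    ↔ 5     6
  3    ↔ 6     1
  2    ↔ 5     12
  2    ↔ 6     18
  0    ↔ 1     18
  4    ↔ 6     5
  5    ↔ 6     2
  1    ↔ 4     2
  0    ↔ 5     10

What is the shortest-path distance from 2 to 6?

Checking several routes:
2 → 5 → 3 → 6: 12 + 6 + 1 = 19
2 → 6: 18
2 → 5 → 6: 12 + 2 = 14
Best route has total 14.

14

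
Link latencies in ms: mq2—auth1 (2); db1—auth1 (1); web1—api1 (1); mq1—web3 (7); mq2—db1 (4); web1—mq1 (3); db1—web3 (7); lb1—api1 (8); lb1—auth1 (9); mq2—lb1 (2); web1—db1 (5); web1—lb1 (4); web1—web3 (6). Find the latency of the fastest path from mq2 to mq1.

Some routes from mq2 to mq1:
mq2 → db1 → web1 → mq1: 4 + 5 + 3 = 12
mq2 → lb1 → web1 → mq1: 2 + 4 + 3 = 9
mq2 → auth1 → db1 → web1 → mq1: 2 + 1 + 5 + 3 = 11
mq2 → auth1 → db1 → web3 → mq1: 2 + 1 + 7 + 7 = 17
mq2 → lb1 → api1 → web1 → mq1: 2 + 8 + 1 + 3 = 14
The minimum is 9 ms.

9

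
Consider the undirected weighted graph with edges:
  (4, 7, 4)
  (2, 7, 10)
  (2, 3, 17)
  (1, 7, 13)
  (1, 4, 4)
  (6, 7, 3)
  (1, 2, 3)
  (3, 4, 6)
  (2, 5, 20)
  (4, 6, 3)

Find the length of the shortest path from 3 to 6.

9

Comparing a few candidate routes:
3 → 4 → 1 → 7 → 6: 6 + 4 + 13 + 3 = 26
3 → 4 → 6: 6 + 3 = 9
3 → 2 → 7 → 6: 17 + 10 + 3 = 30
3 → 4 → 1 → 2 → 7 → 6: 6 + 4 + 3 + 10 + 3 = 26
3 → 4 → 7 → 6: 6 + 4 + 3 = 13
3 → 2 → 1 → 4 → 6: 17 + 3 + 4 + 3 = 27
The minimum is 9.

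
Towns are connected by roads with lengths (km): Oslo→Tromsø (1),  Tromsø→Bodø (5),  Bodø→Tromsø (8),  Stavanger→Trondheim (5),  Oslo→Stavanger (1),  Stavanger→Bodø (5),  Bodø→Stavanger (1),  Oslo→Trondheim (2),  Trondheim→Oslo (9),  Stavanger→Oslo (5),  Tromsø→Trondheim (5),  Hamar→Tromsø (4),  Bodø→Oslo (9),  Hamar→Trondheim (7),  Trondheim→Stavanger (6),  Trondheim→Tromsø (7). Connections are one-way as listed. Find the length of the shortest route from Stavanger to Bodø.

5

Some routes from Stavanger to Bodø:
Stavanger - Bodø: 5
Stavanger - Trondheim - Tromsø - Bodø: 5 + 7 + 5 = 17
Stavanger - Oslo - Tromsø - Bodø: 5 + 1 + 5 = 11
The minimum is 5 km.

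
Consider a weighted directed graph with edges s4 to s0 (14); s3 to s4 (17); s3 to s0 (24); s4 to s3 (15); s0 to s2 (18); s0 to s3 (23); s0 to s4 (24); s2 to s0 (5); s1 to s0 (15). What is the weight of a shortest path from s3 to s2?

42

Candidate routes:
s3 -> s0 -> s2: 24 + 18 = 42
s3 -> s4 -> s0 -> s2: 17 + 14 + 18 = 49
Best route has total 42.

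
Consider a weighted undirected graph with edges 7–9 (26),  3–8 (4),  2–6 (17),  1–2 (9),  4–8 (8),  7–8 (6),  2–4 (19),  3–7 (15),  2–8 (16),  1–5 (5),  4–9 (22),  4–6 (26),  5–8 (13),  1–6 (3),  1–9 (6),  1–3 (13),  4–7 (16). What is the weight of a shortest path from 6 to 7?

Comparing a few candidate routes:
6 - 1 - 3 - 7: 3 + 13 + 15 = 31
6 - 1 - 3 - 8 - 7: 3 + 13 + 4 + 6 = 26
6 - 1 - 9 - 7: 3 + 6 + 26 = 35
6 - 1 - 2 - 8 - 7: 3 + 9 + 16 + 6 = 34
6 - 2 - 8 - 7: 17 + 16 + 6 = 39
6 - 1 - 5 - 8 - 7: 3 + 5 + 13 + 6 = 27
The minimum is 26.

26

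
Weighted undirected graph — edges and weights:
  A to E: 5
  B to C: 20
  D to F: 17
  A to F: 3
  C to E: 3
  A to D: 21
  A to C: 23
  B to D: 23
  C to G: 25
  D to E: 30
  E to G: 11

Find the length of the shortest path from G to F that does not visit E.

Routes from G to F avoiding E:
G -> C -> B -> D -> A -> F: 25 + 20 + 23 + 21 + 3 = 92
G -> C -> A -> D -> F: 25 + 23 + 21 + 17 = 86
G -> C -> A -> F: 25 + 23 + 3 = 51
G -> C -> B -> D -> F: 25 + 20 + 23 + 17 = 85
Shortest: 51.

51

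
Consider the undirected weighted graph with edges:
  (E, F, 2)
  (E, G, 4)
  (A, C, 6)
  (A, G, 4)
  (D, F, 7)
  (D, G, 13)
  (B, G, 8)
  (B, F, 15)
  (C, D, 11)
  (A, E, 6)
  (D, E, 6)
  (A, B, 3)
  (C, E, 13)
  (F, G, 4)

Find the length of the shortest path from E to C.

Some routes from E to C:
E→G→A→C: 4 + 4 + 6 = 14
E→C: 13
E→F→G→A→C: 2 + 4 + 4 + 6 = 16
E→A→C: 6 + 6 = 12
E→D→C: 6 + 11 = 17
E→F→D→C: 2 + 7 + 11 = 20
Shortest: 12.

12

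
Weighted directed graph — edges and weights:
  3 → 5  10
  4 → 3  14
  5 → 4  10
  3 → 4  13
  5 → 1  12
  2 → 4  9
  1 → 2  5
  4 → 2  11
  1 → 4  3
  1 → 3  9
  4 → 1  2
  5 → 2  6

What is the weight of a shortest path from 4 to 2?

Candidate routes:
4 -> 2: 11
4 -> 3 -> 5 -> 2: 14 + 10 + 6 = 30
4 -> 1 -> 3 -> 5 -> 2: 2 + 9 + 10 + 6 = 27
4 -> 3 -> 5 -> 1 -> 2: 14 + 10 + 12 + 5 = 41
4 -> 1 -> 2: 2 + 5 = 7
Shortest: 7.

7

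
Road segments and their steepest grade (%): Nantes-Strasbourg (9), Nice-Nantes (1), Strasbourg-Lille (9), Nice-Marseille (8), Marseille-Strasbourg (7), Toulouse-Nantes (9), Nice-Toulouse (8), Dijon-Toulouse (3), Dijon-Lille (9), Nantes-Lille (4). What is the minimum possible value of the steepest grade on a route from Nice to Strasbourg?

Checking several routes:
Nice - Toulouse - Dijon - Lille - Nantes - Strasbourg: max(8, 3, 9, 4, 9) = 9
Nice - Marseille - Strasbourg: max(8, 7) = 8
Nice - Toulouse - Nantes - Strasbourg: max(8, 9, 9) = 9
Nice - Toulouse - Nantes - Lille - Strasbourg: max(8, 9, 4, 9) = 9
Nice - Toulouse - Dijon - Lille - Strasbourg: max(8, 3, 9, 9) = 9
The minimum achievable maximum is 8%.

8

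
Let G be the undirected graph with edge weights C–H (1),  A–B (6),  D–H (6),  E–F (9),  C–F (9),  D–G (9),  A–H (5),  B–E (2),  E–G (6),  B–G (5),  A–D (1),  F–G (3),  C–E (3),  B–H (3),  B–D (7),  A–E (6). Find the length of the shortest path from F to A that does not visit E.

13

A few of the F→A routes:
F - G - B - H - A: 3 + 5 + 3 + 5 = 16
F - C - H - A: 9 + 1 + 5 = 15
F - G - B - A: 3 + 5 + 6 = 14
F - G - D - A: 3 + 9 + 1 = 13
The minimum is 13.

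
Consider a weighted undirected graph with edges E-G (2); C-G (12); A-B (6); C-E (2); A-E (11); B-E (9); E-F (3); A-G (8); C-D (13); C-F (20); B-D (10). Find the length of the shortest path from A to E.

Checking several routes:
A - G - E: 8 + 2 = 10
A - B - E: 6 + 9 = 15
A - E: 11
A - B - D - C - E: 6 + 10 + 13 + 2 = 31
A - G - C - E: 8 + 12 + 2 = 22
The minimum is 10.

10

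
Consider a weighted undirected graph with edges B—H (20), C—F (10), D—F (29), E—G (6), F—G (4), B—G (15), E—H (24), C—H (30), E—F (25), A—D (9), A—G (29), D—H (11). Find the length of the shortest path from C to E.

20

Some routes from C to E:
C → F → G → B → H → E: 10 + 4 + 15 + 20 + 24 = 73
C → H → B → G → E: 30 + 20 + 15 + 6 = 71
C → H → E: 30 + 24 = 54
C → F → G → E: 10 + 4 + 6 = 20
C → F → E: 10 + 25 = 35
Shortest: 20.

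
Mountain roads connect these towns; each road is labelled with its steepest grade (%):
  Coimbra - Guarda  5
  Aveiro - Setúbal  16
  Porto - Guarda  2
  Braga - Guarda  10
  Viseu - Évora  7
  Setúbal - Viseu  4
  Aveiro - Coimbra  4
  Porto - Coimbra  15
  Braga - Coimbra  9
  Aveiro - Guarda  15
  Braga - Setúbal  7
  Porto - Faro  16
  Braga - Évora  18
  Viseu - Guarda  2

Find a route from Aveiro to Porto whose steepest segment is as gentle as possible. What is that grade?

5

A few of the Aveiro→Porto routes:
Aveiro -> Coimbra -> Guarda -> Porto: max(4, 5, 2) = 5
Aveiro -> Coimbra -> Braga -> Setúbal -> Viseu -> Guarda -> Porto: max(4, 9, 7, 4, 2, 2) = 9
Aveiro -> Coimbra -> Braga -> Guarda -> Porto: max(4, 9, 10, 2) = 10
Aveiro -> Guarda -> Viseu -> Setúbal -> Braga -> Coimbra -> Porto: max(15, 2, 4, 7, 9, 15) = 15
Aveiro -> Guarda -> Coimbra -> Porto: max(15, 5, 15) = 15
Aveiro -> Coimbra -> Porto: max(4, 15) = 15
The minimum achievable maximum is 5%.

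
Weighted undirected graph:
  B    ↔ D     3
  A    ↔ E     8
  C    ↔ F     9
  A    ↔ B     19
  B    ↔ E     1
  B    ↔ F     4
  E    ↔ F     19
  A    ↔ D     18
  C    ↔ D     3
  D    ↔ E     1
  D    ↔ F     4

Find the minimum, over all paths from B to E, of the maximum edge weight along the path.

1

A few of the B→E routes:
B-D-E: max(3, 1) = 3
B-F-D-E: max(4, 4, 1) = 4
B-E: max(1) = 1
Smallest bottleneck: 1.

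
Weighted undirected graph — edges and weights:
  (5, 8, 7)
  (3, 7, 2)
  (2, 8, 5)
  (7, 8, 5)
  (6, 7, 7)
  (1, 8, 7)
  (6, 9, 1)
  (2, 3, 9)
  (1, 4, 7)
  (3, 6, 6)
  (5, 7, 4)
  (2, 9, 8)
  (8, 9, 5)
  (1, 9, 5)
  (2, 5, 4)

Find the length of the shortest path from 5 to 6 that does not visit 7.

13

Some routes from 5 to 6 avoiding 7:
5→2→8→9→6: 4 + 5 + 5 + 1 = 15
5→2→9→6: 4 + 8 + 1 = 13
5→8→1→9→6: 7 + 7 + 5 + 1 = 20
5→8→9→6: 7 + 5 + 1 = 13
5→2→3→6: 4 + 9 + 6 = 19
The minimum is 13.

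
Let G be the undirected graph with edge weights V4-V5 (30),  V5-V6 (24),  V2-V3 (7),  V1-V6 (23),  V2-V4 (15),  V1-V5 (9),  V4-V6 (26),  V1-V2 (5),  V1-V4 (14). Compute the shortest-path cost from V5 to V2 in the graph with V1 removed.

Paths from V5 to V2 avoiding V1:
V5 → V4 → V2: 30 + 15 = 45
V5 → V6 → V4 → V2: 24 + 26 + 15 = 65
The minimum is 45.

45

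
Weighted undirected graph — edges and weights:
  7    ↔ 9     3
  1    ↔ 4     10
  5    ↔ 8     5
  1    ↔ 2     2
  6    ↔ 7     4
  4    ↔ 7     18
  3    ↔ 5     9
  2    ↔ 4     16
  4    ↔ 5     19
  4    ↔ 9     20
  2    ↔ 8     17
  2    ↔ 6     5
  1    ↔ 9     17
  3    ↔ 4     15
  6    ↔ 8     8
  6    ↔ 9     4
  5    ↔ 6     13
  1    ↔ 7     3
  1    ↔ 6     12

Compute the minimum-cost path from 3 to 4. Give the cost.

Comparing a few candidate routes:
3-4: 15
3-5-6-2-1-4: 9 + 13 + 5 + 2 + 10 = 39
3-5-4: 9 + 19 = 28
The minimum is 15.

15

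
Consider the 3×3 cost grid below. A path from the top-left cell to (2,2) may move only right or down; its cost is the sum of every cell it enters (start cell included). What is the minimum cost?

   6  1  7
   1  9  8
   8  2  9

Best path: [0,0]→[1,0]→[2,0]→[2,1]→[2,2]
Cost: 6 + 1 + 8 + 2 + 9 = 26
For comparison, the top-then-right route costs 31.

26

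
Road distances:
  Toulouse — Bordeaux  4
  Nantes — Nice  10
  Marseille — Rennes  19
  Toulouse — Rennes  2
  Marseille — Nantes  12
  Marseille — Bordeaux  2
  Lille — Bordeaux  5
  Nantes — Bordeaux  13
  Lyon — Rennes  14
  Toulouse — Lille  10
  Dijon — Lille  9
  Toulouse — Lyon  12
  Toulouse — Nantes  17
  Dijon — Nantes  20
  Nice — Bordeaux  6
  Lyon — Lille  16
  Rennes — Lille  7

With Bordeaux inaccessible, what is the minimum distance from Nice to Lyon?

Comparing a few candidate routes:
Nice -> Nantes -> Dijon -> Lille -> Lyon: 10 + 20 + 9 + 16 = 55
Nice -> Nantes -> Toulouse -> Rennes -> Lille -> Lyon: 10 + 17 + 2 + 7 + 16 = 52
Nice -> Nantes -> Toulouse -> Lille -> Lyon: 10 + 17 + 10 + 16 = 53
Nice -> Nantes -> Toulouse -> Rennes -> Lyon: 10 + 17 + 2 + 14 = 43
Nice -> Nantes -> Toulouse -> Lyon: 10 + 17 + 12 = 39
Shortest: 39.

39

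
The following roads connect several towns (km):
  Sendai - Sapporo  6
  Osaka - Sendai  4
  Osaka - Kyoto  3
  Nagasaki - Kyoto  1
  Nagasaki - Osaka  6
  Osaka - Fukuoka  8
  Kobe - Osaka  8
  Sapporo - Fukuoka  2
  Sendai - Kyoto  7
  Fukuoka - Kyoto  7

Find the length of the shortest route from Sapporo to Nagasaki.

10

Some routes from Sapporo to Nagasaki:
Sapporo → Fukuoka → Kyoto → Nagasaki: 2 + 7 + 1 = 10
Sapporo → Sendai → Kyoto → Nagasaki: 6 + 7 + 1 = 14
Sapporo → Fukuoka → Osaka → Kyoto → Nagasaki: 2 + 8 + 3 + 1 = 14
Sapporo → Fukuoka → Osaka → Nagasaki: 2 + 8 + 6 = 16
Sapporo → Sendai → Osaka → Kyoto → Nagasaki: 6 + 4 + 3 + 1 = 14
Best route has total 10 km.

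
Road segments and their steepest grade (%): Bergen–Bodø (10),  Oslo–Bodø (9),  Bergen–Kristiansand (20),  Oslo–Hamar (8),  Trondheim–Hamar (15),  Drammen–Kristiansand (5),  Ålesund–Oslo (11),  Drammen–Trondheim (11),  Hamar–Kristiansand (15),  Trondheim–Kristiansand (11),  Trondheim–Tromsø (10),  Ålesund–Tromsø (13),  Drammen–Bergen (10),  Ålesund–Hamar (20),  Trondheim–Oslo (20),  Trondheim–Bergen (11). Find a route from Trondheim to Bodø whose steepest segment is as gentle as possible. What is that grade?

11

Checking several routes:
Trondheim -> Kristiansand -> Drammen -> Bergen -> Bodø: max(11, 5, 10, 10) = 11
Trondheim -> Drammen -> Bergen -> Bodø: max(11, 10, 10) = 11
Trondheim -> Bergen -> Bodø: max(11, 10) = 11
Trondheim -> Tromsø -> Ålesund -> Oslo -> Hamar -> Kristiansand -> Drammen -> Bergen -> Bodø: max(10, 13, 11, 8, 15, 5, 10, 10) = 15
Trondheim -> Tromsø -> Ålesund -> Oslo -> Bodø: max(10, 13, 11, 9) = 13
Trondheim -> Drammen -> Kristiansand -> Hamar -> Oslo -> Bodø: max(11, 5, 15, 8, 9) = 15
Best route has worst link 11%.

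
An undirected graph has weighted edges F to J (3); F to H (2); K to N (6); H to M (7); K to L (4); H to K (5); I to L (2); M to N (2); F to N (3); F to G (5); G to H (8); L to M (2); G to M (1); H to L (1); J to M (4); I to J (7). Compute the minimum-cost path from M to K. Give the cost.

Checking several routes:
M→L→K: 2 + 4 = 6
M→N→K: 2 + 6 = 8
M→L→H→K: 2 + 1 + 5 = 8
Best route has total 6.

6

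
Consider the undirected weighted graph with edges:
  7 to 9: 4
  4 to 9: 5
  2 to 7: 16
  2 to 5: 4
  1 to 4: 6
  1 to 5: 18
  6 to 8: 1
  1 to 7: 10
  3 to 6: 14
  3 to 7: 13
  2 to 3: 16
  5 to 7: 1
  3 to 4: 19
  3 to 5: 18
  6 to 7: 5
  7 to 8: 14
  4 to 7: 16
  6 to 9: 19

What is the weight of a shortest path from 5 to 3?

Some routes from 5 to 3:
5 -> 3: 18
5 -> 7 -> 3: 1 + 13 = 14
5 -> 2 -> 3: 4 + 16 = 20
5 -> 7 -> 6 -> 3: 1 + 5 + 14 = 20
The minimum is 14.

14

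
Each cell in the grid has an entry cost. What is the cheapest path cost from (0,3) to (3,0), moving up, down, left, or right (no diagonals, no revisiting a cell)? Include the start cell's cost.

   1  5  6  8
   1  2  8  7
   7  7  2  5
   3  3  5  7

31

Cheapest: (0,3)→(0,2)→(0,1)→(0,0)→(1,0)→(2,0)→(3,0)
  8 + 6 + 5 + 1 + 1 + 7 + 3 = 31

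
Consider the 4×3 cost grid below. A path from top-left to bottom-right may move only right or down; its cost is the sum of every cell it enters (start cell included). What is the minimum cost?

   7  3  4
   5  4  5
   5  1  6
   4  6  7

28

One optimal route is r0c0 → r0c1 → r1c1 → r2c1 → r2c2 → r3c2.
Its cost is 7 + 3 + 4 + 1 + 6 + 7 = 28.
For comparison, the top-then-right route costs 32.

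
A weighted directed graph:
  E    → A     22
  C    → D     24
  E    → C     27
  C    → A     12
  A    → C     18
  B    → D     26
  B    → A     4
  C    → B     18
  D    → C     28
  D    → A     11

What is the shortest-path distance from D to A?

Paths from D to A:
D -> C -> A: 28 + 12 = 40
D -> C -> B -> A: 28 + 18 + 4 = 50
D -> A: 11
Shortest: 11.

11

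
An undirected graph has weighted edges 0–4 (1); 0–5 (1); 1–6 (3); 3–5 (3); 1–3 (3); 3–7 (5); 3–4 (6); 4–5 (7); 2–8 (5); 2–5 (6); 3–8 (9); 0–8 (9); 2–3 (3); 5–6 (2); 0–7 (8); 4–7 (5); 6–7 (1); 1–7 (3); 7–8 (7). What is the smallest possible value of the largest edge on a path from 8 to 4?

5

Checking several routes:
8 -> 2 -> 3 -> 5 -> 6 -> 7 -> 4: max(5, 3, 3, 2, 1, 5) = 5
8 -> 2 -> 3 -> 5 -> 6 -> 1 -> 7 -> 4: max(5, 3, 3, 2, 3, 3, 5) = 5
8 -> 2 -> 3 -> 7 -> 1 -> 6 -> 5 -> 0 -> 4: max(5, 3, 5, 3, 3, 2, 1, 1) = 5
8 -> 2 -> 3 -> 5 -> 0 -> 4: max(5, 3, 3, 1, 1) = 5
Best route has worst link 5.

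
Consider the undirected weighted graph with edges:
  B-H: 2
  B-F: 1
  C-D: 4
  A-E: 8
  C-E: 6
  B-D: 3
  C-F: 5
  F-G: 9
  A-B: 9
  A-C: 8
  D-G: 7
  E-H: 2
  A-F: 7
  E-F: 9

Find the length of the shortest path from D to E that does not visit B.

A few of the D→E routes:
D - G - F - E: 7 + 9 + 9 = 25
D - C - E: 4 + 6 = 10
D - C - F - E: 4 + 5 + 9 = 18
D - C - F - A - E: 4 + 5 + 7 + 8 = 24
D - C - A - E: 4 + 8 + 8 = 20
Best route has total 10.

10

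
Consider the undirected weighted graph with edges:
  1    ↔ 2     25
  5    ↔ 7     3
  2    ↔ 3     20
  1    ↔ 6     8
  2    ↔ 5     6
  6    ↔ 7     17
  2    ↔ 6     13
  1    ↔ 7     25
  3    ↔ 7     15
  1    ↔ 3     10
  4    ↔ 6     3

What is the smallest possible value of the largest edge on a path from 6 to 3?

10

A few of the 6→3 routes:
6 -> 2 -> 5 -> 7 -> 3: max(13, 6, 3, 15) = 15
6 -> 1 -> 3: max(8, 10) = 10
6 -> 7 -> 3: max(17, 15) = 17
The minimum achievable maximum is 10.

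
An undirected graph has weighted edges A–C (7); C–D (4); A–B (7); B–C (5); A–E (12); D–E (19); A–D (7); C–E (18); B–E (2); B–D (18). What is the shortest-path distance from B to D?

A few of the B→D routes:
B - D: 18
B - C - A - D: 5 + 7 + 7 = 19
B - A - D: 7 + 7 = 14
B - C - D: 5 + 4 = 9
B - E - D: 2 + 19 = 21
B - A - C - D: 7 + 7 + 4 = 18
The minimum is 9.

9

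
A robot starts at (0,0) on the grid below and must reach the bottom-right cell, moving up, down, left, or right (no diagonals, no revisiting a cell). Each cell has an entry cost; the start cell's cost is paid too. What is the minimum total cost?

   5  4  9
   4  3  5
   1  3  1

14

Cheapest: [0,0]→[1,0]→[2,0]→[2,1]→[2,2]
  5 + 4 + 1 + 3 + 1 = 14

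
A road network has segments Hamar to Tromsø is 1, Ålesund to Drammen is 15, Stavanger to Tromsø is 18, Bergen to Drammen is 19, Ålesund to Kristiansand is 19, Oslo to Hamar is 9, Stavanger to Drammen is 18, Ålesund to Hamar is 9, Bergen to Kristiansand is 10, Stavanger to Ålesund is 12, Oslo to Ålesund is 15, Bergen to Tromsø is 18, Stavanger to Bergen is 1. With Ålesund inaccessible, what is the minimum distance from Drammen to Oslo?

46

Candidate routes:
Drammen - Bergen - Tromsø - Hamar - Oslo: 19 + 18 + 1 + 9 = 47
Drammen - Stavanger - Tromsø - Hamar - Oslo: 18 + 18 + 1 + 9 = 46
Drammen - Stavanger - Bergen - Tromsø - Hamar - Oslo: 18 + 1 + 18 + 1 + 9 = 47
Drammen - Bergen - Stavanger - Tromsø - Hamar - Oslo: 19 + 1 + 18 + 1 + 9 = 48
Best route has total 46.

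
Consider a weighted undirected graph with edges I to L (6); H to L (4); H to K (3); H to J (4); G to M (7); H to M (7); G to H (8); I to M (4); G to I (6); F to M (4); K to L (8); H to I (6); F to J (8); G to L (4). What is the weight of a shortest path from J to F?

8

Some routes from J to F:
J→H→M→F: 4 + 7 + 4 = 15
J→F: 8
J→H→I→M→F: 4 + 6 + 4 + 4 = 18
J→H→L→I→M→F: 4 + 4 + 6 + 4 + 4 = 22
Shortest: 8.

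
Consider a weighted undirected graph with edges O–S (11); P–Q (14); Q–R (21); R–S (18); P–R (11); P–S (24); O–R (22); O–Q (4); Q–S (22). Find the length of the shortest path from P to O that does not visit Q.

Routes from P to O avoiding Q:
P -> R -> S -> O: 11 + 18 + 11 = 40
P -> S -> O: 24 + 11 = 35
P -> S -> R -> O: 24 + 18 + 22 = 64
P -> R -> O: 11 + 22 = 33
Shortest: 33.

33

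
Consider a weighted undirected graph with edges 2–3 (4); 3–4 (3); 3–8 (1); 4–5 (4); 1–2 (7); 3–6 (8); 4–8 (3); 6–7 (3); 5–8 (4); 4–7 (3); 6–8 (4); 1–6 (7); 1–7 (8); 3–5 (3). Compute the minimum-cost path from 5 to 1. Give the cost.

14

A few of the 5→1 routes:
5 → 3 → 2 → 1: 3 + 4 + 7 = 14
5 → 3 → 8 → 6 → 1: 3 + 1 + 4 + 7 = 15
5 → 8 → 6 → 1: 4 + 4 + 7 = 15
5 → 8 → 3 → 2 → 1: 4 + 1 + 4 + 7 = 16
5 → 4 → 7 → 1: 4 + 3 + 8 = 15
5 → 4 → 7 → 6 → 1: 4 + 3 + 3 + 7 = 17
The minimum is 14.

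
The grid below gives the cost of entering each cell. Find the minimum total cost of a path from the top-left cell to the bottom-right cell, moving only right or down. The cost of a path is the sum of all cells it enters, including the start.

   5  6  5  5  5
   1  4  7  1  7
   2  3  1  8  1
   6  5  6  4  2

23

Take [0,0] [1,0] [2,0] [2,1] [2,2] [2,3] [2,4] [3,4] for a total of 5 + 1 + 2 + 3 + 1 + 8 + 1 + 2 = 23.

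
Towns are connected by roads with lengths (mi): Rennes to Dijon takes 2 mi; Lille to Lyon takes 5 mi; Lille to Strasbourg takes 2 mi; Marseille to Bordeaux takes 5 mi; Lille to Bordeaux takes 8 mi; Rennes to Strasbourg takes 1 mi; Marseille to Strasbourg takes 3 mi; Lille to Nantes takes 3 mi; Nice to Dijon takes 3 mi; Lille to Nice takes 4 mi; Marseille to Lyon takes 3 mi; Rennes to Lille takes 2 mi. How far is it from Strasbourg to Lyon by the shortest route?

6

A few of the Strasbourg→Lyon routes:
Strasbourg-Rennes-Dijon-Nice-Lille-Lyon: 1 + 2 + 3 + 4 + 5 = 15
Strasbourg-Marseille-Lyon: 3 + 3 = 6
Strasbourg-Lille-Bordeaux-Marseille-Lyon: 2 + 8 + 5 + 3 = 18
Strasbourg-Lille-Lyon: 2 + 5 = 7
Strasbourg-Rennes-Lille-Lyon: 1 + 2 + 5 = 8
The minimum is 6 mi.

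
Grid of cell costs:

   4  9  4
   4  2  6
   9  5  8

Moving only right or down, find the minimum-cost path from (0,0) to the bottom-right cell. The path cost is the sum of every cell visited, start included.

Path r0c0 → r1c0 → r1c1 → r2c1 → r2c2: 4 + 4 + 2 + 5 + 8 = 23.

23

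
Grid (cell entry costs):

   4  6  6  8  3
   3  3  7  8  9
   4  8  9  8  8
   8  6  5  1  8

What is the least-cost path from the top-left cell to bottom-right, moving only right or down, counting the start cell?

Take [0,0] -> [1,0] -> [1,1] -> [2,1] -> [3,1] -> [3,2] -> [3,3] -> [3,4] for a total of 4 + 3 + 3 + 8 + 6 + 5 + 1 + 8 = 38.
(Top row then right column would cost 52.)

38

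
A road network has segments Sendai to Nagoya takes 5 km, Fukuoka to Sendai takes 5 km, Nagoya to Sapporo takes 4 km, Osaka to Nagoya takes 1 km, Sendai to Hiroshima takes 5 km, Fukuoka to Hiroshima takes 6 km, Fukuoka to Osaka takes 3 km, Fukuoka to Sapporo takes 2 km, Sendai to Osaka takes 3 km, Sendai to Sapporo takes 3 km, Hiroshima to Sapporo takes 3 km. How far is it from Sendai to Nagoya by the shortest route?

Some routes from Sendai to Nagoya:
Sendai→Sapporo→Nagoya: 3 + 4 = 7
Sendai→Nagoya: 5
Sendai→Osaka→Nagoya: 3 + 1 = 4
Sendai→Fukuoka→Osaka→Nagoya: 5 + 3 + 1 = 9
Best route has total 4 km.

4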